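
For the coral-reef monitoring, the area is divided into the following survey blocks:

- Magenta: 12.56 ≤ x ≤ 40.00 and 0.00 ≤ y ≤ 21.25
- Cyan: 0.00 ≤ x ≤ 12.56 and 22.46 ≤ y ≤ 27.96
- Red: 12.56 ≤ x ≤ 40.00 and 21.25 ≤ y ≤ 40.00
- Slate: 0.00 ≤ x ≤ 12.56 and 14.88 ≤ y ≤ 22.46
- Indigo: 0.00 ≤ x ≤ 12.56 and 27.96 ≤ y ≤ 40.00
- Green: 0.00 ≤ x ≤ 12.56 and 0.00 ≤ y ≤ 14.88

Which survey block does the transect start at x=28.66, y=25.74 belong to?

Red

The point has x = 28.66 and y = 25.74.
Only Red satisfies 12.56 ≤ x ≤ 40.00 and 21.25 ≤ y ≤ 40.00.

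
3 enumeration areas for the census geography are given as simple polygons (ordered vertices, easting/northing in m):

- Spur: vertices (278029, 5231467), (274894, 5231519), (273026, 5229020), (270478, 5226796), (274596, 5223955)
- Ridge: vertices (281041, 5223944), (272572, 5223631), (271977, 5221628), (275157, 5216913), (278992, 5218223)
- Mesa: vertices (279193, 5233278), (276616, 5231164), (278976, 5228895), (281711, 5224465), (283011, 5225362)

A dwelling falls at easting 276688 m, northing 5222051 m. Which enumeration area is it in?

Cast a ray rightward from (276688, 5222051). For each polygon, the edges (by vertex number in listed order) whose endpoints lie on opposite sides of northing = 5222051, where each meets that height, and whether that is right or left of the point:
Spur: no edge straddles that height → 0 crossings.
Ridge: 2–3 at easting≈272102.7 (left), 5–1 at easting≈280363.0 (right) → 1 crossing.
Mesa: no edge straddles that height → 0 crossings.
Only Ridge has an odd count, so the point is inside Ridge.

Ridge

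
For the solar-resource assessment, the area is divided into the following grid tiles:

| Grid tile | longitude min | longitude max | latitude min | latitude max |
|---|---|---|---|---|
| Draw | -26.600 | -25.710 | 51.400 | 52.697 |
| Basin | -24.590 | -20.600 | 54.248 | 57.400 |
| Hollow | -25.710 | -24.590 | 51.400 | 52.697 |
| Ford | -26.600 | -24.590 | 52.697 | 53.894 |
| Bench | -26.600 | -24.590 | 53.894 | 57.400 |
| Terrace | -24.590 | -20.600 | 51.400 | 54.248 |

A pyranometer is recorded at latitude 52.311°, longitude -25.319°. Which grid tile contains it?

Hollow

The point has longitude = -25.319 and latitude = 52.311.
Only Hollow satisfies -25.710 ≤ longitude ≤ -24.590 and 51.400 ≤ latitude ≤ 52.697.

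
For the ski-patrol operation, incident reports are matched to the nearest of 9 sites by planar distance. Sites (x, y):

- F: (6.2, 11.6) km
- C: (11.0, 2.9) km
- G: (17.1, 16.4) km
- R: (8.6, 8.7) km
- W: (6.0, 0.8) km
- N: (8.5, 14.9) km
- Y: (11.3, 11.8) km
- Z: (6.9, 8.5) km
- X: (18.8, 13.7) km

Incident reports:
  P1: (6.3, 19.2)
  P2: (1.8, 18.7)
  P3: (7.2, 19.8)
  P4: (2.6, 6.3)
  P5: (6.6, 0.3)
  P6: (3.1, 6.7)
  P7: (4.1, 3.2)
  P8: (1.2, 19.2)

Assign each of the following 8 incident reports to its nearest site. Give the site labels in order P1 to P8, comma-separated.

P1 → N (d²=23.33)
P2 → N (d²=59.33)
P3 → N (d²=25.70)
P4 → Z (d²=23.33)
P5 → W (d²=0.61)
P6 → Z (d²=17.68)
P7 → W (d²=9.37)
P8 → N (d²=71.78)

N, N, N, Z, W, Z, W, N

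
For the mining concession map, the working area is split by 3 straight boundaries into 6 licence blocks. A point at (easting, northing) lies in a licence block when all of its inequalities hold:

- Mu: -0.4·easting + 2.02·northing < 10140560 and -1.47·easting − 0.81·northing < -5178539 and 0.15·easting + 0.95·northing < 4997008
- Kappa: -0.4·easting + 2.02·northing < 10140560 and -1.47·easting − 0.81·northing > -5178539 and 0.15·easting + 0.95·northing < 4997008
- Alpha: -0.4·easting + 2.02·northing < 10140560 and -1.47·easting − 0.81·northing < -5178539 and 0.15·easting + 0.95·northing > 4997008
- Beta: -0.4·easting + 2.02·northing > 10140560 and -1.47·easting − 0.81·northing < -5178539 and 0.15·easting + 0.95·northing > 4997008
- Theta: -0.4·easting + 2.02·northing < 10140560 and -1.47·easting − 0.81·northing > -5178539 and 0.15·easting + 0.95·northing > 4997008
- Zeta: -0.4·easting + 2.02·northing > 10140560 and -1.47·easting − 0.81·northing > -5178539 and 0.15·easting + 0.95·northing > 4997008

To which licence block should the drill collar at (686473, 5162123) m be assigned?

Beta

-0.4·686473 + 2.02·5162123 = 10152899.260, which is > 10140560
-1.47·686473 − 0.81·5162123 = -5190434.940, which is < -5178539
0.15·686473 + 0.95·5162123 = 5006987.800, which is > 4997008
This sign pattern matches Beta.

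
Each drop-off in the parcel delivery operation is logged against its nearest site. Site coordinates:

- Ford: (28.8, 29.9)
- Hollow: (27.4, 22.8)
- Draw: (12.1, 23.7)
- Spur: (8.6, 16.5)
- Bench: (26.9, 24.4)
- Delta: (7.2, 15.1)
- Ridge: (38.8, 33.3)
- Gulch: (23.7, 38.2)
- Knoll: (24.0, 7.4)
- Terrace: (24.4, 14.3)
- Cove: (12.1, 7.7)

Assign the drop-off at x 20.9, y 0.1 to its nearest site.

Squared distances to each site:
Ford: 950.450; Hollow: 557.540; Draw: 634.400; Spur: 420.250; Bench: 626.490; Delta: 412.690; Ridge: 1422.650; Gulch: 1459.450; Knoll: 62.900; Terrace: 213.890; Cove: 135.200.
Minimum at Knoll.

Knoll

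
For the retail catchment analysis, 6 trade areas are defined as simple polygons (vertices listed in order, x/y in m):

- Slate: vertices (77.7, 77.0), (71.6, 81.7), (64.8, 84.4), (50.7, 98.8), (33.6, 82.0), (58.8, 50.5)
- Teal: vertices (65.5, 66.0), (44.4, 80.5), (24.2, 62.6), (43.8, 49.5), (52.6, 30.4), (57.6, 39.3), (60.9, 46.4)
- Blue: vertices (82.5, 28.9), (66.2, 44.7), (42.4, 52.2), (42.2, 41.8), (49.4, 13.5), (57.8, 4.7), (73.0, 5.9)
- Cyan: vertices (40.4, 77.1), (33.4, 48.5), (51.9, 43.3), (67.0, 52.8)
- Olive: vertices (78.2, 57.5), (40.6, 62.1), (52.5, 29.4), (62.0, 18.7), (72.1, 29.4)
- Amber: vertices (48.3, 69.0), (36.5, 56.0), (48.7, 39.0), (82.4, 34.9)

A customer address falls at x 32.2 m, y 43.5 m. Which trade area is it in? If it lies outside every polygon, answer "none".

none

Cast a ray rightward from (32.2, 43.5). For each polygon, the edges (by vertex number in listed order) whose endpoints lie on opposite sides of y = 43.5, where each meets that height, and whether that is right or left of the point:
Slate: no edge straddles that height → 0 crossings.
Teal: 4–5 at x≈46.56 (right), 6–7 at x≈59.55 (right) → 2 crossings.
Blue: 1–2 at x≈67.44 (right), 3–4 at x≈42.23 (right) → 2 crossings.
Cyan: 2–3 at x≈51.19 (right), 3–4 at x≈52.22 (right) → 2 crossings.
Olive: 2–3 at x≈47.37 (right), 5–1 at x≈75.16 (right) → 2 crossings.
Amber: 2–3 at x≈45.47 (right), 4–1 at x≈73.80 (right) → 2 crossings.
All counts are even, so the point lies outside every listed polygon.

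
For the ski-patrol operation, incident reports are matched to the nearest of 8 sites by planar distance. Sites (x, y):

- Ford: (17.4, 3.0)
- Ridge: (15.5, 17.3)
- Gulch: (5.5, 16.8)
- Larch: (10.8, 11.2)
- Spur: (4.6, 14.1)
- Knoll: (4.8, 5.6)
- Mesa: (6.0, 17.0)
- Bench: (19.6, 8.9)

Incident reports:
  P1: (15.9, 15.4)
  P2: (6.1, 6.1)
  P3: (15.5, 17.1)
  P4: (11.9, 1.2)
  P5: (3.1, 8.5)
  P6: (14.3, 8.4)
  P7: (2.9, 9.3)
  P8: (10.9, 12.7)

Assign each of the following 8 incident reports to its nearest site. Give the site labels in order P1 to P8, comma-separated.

P1 → Ridge (d²=3.77)
P2 → Knoll (d²=1.94)
P3 → Ridge (d²=0.04)
P4 → Ford (d²=33.49)
P5 → Knoll (d²=11.30)
P6 → Larch (d²=20.09)
P7 → Knoll (d²=17.30)
P8 → Larch (d²=2.26)

Ridge, Knoll, Ridge, Ford, Knoll, Larch, Knoll, Larch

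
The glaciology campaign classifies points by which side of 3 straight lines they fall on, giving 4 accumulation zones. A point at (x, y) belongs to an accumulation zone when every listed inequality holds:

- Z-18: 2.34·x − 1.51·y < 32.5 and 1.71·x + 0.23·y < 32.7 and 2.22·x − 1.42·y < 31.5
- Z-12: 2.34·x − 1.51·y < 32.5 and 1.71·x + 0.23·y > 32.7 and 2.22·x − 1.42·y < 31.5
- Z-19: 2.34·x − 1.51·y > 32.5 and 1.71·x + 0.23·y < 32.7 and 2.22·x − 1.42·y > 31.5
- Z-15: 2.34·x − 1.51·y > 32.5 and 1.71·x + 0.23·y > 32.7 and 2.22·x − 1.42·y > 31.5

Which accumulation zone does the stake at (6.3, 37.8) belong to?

Z-18

2.34·6.3 − 1.51·37.8 = -42.336, which is < 32.5
1.71·6.3 + 0.23·37.8 = 19.467, which is < 32.7
2.22·6.3 − 1.42·37.8 = -39.690, which is < 31.5
This sign pattern matches Z-18.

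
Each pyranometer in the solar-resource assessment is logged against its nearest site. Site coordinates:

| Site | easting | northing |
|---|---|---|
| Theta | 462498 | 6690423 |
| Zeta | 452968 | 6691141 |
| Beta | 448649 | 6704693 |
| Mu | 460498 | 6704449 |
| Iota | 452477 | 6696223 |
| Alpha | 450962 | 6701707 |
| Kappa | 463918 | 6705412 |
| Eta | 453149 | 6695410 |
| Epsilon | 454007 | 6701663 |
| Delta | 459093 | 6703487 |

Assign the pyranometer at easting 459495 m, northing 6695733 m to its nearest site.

Theta

Squared distances to each site:
Theta: 37214109.000; Zeta: 63688193.000; Beta: 197917316.000; Mu: 76974665.000; Iota: 49492424.000; Alpha: 108500765.000; Kappa: 113245970.000; Eta: 40376045.000; Epsilon: 65283044.000; Delta: 60286120.000.
Minimum at Theta.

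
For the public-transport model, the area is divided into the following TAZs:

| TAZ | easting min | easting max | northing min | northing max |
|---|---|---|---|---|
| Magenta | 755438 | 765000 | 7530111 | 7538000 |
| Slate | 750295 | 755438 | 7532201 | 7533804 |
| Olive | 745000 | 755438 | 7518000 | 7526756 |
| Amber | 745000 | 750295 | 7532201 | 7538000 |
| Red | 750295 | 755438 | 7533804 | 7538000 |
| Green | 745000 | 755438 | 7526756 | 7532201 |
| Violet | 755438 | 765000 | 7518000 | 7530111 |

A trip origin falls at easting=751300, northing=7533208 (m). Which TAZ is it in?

The point has easting = 751300 and northing = 7533208.
Only Slate satisfies 750295 ≤ easting ≤ 755438 and 7532201 ≤ northing ≤ 7533804.

Slate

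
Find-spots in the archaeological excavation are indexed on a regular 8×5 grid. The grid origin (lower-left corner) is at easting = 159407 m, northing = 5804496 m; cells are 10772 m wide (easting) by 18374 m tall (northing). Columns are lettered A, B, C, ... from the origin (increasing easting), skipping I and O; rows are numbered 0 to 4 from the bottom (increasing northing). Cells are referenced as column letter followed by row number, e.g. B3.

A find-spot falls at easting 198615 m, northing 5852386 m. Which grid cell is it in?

Column index: ⌊(198615 − 159407) / 10772⌋ = ⌊3.640⌋ = 3 → column D
Row offset from origin: ⌊(5852386 − 5804496) / 18374⌋ = ⌊2.606⌋ = 2 → row 2

D2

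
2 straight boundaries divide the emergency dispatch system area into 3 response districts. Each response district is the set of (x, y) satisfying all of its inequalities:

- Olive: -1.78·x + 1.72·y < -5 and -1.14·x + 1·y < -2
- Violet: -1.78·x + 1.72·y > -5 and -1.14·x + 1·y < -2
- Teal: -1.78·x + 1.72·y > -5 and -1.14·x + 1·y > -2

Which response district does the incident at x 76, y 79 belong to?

Violet

-1.78·76 + 1.72·79 = 0.600, which is > -5
-1.14·76 + 1·79 = -7.640, which is < -2
This sign pattern matches Violet.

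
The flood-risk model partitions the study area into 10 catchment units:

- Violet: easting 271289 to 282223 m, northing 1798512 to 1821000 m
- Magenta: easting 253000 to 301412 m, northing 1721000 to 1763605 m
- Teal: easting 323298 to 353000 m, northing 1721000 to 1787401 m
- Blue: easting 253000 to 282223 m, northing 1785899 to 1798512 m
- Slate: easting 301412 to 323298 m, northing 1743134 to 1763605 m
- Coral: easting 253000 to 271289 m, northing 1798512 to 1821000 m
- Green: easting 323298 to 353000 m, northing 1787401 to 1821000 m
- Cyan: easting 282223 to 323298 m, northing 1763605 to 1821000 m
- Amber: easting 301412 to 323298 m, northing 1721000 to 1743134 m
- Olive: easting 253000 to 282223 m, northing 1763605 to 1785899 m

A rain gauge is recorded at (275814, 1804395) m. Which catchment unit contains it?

Violet

The point has easting = 275814 and northing = 1804395.
Only Violet satisfies 271289 ≤ easting ≤ 282223 and 1798512 ≤ northing ≤ 1821000.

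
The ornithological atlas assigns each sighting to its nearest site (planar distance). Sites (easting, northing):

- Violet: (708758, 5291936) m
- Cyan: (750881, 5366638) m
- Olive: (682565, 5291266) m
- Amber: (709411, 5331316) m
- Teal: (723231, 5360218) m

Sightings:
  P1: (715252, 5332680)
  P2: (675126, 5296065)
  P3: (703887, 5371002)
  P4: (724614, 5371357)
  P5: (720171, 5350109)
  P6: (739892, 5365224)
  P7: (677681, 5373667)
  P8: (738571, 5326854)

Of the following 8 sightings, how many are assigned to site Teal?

4

P1 → Amber
P2 → Olive
P3 → Teal
P4 → Teal
P5 → Teal
P6 → Cyan
P7 → Teal
P8 → Amber
4 of the 8 go to Teal.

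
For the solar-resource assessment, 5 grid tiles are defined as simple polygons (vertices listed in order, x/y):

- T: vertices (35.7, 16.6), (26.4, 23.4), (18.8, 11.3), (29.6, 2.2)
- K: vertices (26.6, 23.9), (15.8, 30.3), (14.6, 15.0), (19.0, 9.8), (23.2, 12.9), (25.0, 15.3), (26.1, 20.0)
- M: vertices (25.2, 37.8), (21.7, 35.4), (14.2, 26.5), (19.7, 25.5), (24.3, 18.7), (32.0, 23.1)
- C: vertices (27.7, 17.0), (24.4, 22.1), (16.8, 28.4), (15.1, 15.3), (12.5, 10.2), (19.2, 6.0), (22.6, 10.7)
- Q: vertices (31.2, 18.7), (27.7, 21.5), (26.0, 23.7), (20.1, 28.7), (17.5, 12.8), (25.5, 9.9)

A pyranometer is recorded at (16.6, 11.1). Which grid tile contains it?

C

Cast a ray rightward from (16.6, 11.1). For each polygon, the edges (by vertex number in listed order) whose endpoints lie on opposite sides of y = 11.1, where each meets that height, and whether that is right or left of the point:
T: 3–4 at x≈19.04 (right), 4–1 at x≈33.37 (right) → 2 crossings.
K: 3–4 at x≈17.90 (right), 4–5 at x≈20.76 (right) → 2 crossings.
M: no edge straddles that height → 0 crossings.
C: 4–5 at x≈12.96 (left), 7–1 at x≈22.92 (right) → 1 crossing.
Q: 5–6 at x≈22.19 (right), 6–1 at x≈26.28 (right) → 2 crossings.
Only C has an odd count, so the point is inside C.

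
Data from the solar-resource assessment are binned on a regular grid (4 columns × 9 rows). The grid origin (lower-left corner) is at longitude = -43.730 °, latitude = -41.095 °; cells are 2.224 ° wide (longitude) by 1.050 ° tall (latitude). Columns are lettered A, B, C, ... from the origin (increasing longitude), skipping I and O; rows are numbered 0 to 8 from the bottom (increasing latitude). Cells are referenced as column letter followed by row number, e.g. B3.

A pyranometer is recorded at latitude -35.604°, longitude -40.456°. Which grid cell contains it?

B5

Column index: ⌊(-40.456 − -43.730) / 2.224⌋ = ⌊1.472⌋ = 1 → column B
Row offset from origin: ⌊(-35.604 − -41.095) / 1.050⌋ = ⌊5.230⌋ = 5 → row 5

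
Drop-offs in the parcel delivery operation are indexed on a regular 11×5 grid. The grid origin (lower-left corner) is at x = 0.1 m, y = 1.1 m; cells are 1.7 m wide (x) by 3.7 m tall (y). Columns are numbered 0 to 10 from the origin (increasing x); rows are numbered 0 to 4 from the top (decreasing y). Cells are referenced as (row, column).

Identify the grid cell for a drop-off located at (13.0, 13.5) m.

(1, 7)

Column index: ⌊(13.0 − 0.1) / 1.7⌋ = ⌊7.588⌋ = 7
Row offset from origin: ⌊(13.5 − 1.1) / 3.7⌋ = ⌊3.351⌋ = 3 → row 1 (counted from top)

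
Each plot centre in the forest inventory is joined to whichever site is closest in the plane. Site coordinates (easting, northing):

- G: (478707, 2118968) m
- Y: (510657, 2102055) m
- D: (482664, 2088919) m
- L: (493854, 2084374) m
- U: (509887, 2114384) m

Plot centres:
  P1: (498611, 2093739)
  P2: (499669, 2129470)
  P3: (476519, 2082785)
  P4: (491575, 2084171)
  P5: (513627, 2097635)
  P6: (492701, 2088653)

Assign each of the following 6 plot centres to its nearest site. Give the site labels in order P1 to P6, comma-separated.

P1 → L (d²=110332274.00)
P2 → U (d²=331994920.00)
P3 → D (d²=75386981.00)
P4 → L (d²=5235050.00)
P5 → Y (d²=28357300.00)
P6 → L (d²=19639250.00)

L, U, D, L, Y, L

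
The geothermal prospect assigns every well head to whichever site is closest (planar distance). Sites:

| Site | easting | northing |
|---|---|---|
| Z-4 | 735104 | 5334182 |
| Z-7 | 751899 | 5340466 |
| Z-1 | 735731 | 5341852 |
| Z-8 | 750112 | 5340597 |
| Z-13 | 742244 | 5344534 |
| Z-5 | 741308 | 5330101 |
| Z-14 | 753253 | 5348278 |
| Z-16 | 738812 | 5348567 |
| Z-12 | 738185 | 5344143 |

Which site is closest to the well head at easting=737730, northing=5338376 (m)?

Squared distances to each site:
Z-4: 24485512.000; Z-7: 205128661.000; Z-1: 16078577.000; Z-8: 158246765.000; Z-13: 58297160.000; Z-5: 81277709.000; Z-14: 339013133.000; Z-16: 105027205.000; Z-12: 33465314.000.
Minimum at Z-1.

Z-1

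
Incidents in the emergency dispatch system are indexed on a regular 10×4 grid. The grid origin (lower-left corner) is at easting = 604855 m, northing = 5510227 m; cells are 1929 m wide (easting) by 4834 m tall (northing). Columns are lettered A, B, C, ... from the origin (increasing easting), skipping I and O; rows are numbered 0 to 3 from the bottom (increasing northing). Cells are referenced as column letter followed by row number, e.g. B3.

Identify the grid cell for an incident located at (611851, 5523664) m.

Column index: ⌊(611851 − 604855) / 1929⌋ = ⌊3.627⌋ = 3 → column D
Row offset from origin: ⌊(5523664 − 5510227) / 4834⌋ = ⌊2.780⌋ = 2 → row 2

D2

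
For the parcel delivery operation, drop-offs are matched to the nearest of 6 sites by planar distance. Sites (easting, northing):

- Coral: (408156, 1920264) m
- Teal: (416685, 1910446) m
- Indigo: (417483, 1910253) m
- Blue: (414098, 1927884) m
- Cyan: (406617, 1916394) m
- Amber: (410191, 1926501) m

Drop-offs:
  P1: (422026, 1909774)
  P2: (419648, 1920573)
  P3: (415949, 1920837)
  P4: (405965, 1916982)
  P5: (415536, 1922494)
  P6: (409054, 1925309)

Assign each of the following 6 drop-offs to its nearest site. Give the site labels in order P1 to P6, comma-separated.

Indigo, Blue, Blue, Cyan, Blue, Amber

P1 → Indigo (d²=20868290.00)
P2 → Blue (d²=84253221.00)
P3 → Blue (d²=53086410.00)
P4 → Cyan (d²=770848.00)
P5 → Blue (d²=31119944.00)
P6 → Amber (d²=2713633.00)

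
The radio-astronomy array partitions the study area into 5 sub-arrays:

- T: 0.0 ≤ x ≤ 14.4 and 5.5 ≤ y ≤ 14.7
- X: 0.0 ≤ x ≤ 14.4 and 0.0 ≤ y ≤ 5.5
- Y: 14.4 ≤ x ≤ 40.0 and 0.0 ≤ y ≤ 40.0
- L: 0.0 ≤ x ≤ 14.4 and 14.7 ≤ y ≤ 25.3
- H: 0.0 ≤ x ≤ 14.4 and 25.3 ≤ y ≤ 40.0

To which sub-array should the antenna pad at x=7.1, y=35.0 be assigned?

H

The point has x = 7.1 and y = 35.0.
Only H satisfies 0.0 ≤ x ≤ 14.4 and 25.3 ≤ y ≤ 40.0.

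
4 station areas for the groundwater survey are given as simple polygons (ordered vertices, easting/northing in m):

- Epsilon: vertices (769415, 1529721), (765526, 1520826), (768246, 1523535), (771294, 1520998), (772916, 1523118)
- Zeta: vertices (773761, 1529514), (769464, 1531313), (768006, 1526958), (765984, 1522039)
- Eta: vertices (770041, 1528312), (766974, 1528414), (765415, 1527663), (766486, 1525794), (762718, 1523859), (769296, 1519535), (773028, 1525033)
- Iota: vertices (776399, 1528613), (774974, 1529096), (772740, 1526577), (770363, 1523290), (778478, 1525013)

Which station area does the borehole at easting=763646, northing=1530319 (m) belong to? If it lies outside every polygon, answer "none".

none

Cast a ray rightward from (763646, 1530319). For each polygon, the edges (by vertex number in listed order) whose endpoints lie on opposite sides of northing = 1530319, where each meets that height, and whether that is right or left of the point:
Epsilon: no edge straddles that height → 0 crossings.
Zeta: 1–2 at easting≈771838.2 (right), 2–3 at easting≈769131.2 (right) → 2 crossings.
Eta: no edge straddles that height → 0 crossings.
Iota: no edge straddles that height → 0 crossings.
All counts are even, so the point lies outside every listed polygon.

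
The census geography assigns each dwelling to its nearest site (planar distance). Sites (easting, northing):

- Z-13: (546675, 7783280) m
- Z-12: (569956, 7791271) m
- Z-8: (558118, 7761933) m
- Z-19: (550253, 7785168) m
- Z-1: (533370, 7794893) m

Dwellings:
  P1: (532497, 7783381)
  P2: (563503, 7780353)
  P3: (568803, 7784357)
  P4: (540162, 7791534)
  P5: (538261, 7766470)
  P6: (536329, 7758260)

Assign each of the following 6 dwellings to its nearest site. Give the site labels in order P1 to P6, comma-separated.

P1 → Z-1 (d²=133288273.00)
P2 → Z-12 (d²=160843933.00)
P3 → Z-12 (d²=49132805.00)
P4 → Z-1 (d²=57414145.00)
P5 → Z-13 (d²=353371496.00)
P6 → Z-8 (d²=488251450.00)

Z-1, Z-12, Z-12, Z-1, Z-13, Z-8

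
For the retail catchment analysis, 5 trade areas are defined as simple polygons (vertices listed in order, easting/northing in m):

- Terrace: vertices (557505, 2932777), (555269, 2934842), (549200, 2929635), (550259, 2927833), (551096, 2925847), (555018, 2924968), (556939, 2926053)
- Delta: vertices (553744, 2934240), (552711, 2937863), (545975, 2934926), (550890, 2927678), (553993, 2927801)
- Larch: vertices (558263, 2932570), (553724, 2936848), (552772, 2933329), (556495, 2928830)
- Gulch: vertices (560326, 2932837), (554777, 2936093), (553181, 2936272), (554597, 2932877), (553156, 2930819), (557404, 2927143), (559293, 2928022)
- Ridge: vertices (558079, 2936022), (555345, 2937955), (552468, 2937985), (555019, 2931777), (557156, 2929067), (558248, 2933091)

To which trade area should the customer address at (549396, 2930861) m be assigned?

Delta

Cast a ray rightward from (549396, 2930861). For each polygon, the edges (by vertex number in listed order) whose endpoints lie on opposite sides of northing = 2930861, where each meets that height, and whether that is right or left of the point:
Terrace: 2–3 at easting≈550629.0 (right), 7–1 at easting≈557343.7 (right) → 2 crossings.
Delta: 3–4 at easting≈548731.6 (left), 5–1 at easting≈553874.7 (right) → 1 crossing.
Larch: 3–4 at easting≈554814.3 (right), 4–1 at easting≈557455.1 (right) → 2 crossings.
Gulch: 4–5 at easting≈553185.4 (right), 7–1 at easting≈559902.1 (right) → 2 crossings.
Ridge: 4–5 at easting≈555741.3 (right), 5–6 at easting≈557642.8 (right) → 2 crossings.
Only Delta has an odd count, so the point is inside Delta.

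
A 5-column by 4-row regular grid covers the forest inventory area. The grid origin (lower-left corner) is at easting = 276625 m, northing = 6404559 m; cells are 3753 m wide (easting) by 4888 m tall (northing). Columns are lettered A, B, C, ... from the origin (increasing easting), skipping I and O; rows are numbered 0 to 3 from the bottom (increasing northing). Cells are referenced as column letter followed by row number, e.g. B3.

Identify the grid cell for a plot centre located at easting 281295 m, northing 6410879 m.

B1

Column index: ⌊(281295 − 276625) / 3753⌋ = ⌊1.244⌋ = 1 → column B
Row offset from origin: ⌊(6410879 − 6404559) / 4888⌋ = ⌊1.293⌋ = 1 → row 1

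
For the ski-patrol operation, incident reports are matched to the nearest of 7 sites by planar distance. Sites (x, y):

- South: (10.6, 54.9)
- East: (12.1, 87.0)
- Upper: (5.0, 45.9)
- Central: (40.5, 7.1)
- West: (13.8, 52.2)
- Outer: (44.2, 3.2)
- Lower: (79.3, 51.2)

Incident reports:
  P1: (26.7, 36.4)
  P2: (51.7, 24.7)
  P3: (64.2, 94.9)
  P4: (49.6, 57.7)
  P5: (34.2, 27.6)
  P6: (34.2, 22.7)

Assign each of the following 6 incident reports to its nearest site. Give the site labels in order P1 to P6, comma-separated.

West, Central, Lower, Lower, Central, Central

P1 → West (d²=416.05)
P2 → Central (d²=435.20)
P3 → Lower (d²=2137.70)
P4 → Lower (d²=924.34)
P5 → Central (d²=459.94)
P6 → Central (d²=283.05)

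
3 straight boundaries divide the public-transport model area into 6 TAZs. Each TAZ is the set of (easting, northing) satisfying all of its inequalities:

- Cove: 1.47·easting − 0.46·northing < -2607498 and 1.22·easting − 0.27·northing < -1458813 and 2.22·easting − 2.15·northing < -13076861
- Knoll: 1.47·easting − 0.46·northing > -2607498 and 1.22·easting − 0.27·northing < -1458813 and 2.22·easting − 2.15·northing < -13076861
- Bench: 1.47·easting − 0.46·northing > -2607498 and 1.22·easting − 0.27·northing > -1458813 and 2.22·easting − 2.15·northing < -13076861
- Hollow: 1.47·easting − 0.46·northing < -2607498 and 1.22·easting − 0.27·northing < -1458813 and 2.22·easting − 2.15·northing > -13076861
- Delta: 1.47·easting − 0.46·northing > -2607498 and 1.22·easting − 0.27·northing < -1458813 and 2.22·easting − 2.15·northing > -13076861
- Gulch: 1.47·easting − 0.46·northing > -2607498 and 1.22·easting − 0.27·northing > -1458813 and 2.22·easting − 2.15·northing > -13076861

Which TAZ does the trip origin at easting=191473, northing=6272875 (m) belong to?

1.47·191473 − 0.46·6272875 = -2604057.190, which is > -2607498
1.22·191473 − 0.27·6272875 = -1460079.190, which is < -1458813
2.22·191473 − 2.15·6272875 = -13061611.190, which is > -13076861
This sign pattern matches Delta.

Delta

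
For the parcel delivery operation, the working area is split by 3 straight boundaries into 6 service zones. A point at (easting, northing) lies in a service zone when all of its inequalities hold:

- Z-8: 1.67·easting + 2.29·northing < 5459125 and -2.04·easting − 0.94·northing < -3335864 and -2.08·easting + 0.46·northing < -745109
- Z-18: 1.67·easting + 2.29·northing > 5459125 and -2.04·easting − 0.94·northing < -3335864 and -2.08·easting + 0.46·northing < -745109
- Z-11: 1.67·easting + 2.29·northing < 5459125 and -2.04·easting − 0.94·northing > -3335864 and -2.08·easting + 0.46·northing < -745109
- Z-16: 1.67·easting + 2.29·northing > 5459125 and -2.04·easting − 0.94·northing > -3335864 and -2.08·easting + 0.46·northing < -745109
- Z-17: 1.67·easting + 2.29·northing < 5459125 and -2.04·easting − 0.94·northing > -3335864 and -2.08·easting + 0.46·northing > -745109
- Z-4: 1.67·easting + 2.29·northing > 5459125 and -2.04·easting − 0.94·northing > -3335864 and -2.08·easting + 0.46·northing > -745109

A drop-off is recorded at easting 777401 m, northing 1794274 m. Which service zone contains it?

Z-11

1.67·777401 + 2.29·1794274 = 5407147.130, which is < 5459125
-2.04·777401 − 0.94·1794274 = -3272515.600, which is > -3335864
-2.08·777401 + 0.46·1794274 = -791628.040, which is < -745109
This sign pattern matches Z-11.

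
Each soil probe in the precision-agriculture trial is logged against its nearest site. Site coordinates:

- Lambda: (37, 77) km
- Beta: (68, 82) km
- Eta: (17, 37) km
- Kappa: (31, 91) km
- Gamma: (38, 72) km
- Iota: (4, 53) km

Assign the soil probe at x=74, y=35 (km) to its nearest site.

Beta

Squared distances to each site:
Lambda: 3133.000; Beta: 2245.000; Eta: 3253.000; Kappa: 4985.000; Gamma: 2665.000; Iota: 5224.000.
Minimum at Beta.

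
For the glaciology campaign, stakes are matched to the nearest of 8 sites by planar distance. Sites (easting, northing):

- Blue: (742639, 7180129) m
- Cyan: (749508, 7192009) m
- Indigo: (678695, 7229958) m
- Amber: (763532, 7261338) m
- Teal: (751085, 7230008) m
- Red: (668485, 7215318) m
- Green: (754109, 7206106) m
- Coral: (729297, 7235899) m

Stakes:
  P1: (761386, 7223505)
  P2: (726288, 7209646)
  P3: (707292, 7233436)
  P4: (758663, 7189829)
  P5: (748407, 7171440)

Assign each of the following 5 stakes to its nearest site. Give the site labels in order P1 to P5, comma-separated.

Teal, Coral, Coral, Cyan, Blue

P1 → Teal (d²=148399610.00)
P2 → Coral (d²=698274090.00)
P3 → Coral (d²=490286394.00)
P4 → Cyan (d²=88566425.00)
P5 → Blue (d²=108768545.00)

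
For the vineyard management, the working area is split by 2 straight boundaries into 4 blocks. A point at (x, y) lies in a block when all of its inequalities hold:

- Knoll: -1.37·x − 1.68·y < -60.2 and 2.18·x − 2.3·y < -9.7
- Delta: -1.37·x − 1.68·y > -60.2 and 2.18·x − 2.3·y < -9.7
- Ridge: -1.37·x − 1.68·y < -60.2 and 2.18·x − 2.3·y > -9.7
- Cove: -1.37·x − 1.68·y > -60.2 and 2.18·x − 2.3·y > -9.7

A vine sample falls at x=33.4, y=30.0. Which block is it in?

-1.37·33.4 − 1.68·30.0 = -96.158, which is < -60.2
2.18·33.4 − 2.3·30.0 = 3.812, which is > -9.7
This sign pattern matches Ridge.

Ridge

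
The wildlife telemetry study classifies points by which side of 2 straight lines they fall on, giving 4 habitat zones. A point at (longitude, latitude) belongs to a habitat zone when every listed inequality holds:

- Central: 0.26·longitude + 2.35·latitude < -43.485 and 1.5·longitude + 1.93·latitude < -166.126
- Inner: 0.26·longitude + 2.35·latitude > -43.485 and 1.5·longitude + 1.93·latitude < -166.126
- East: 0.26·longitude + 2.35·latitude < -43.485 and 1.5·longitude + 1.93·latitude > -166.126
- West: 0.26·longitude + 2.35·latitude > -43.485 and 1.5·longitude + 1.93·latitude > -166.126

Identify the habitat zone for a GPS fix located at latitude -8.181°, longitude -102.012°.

Central

0.26·-102.012 + 2.35·-8.181 = -45.748, which is < -43.485
1.5·-102.012 + 1.93·-8.181 = -168.807, which is < -166.126
This sign pattern matches Central.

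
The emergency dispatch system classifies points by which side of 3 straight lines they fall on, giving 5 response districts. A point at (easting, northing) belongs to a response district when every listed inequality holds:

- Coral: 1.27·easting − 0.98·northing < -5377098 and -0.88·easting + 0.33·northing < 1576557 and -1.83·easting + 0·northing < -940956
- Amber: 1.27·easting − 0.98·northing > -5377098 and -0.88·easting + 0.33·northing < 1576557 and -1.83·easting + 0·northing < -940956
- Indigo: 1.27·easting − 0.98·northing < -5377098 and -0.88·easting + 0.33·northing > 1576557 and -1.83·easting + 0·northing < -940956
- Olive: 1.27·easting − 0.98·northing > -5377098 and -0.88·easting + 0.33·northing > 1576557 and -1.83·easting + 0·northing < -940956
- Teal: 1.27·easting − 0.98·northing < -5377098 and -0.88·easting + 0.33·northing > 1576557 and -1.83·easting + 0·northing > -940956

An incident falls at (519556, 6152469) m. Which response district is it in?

Amber

1.27·519556 − 0.98·6152469 = -5369583.500, which is > -5377098
-0.88·519556 + 0.33·6152469 = 1573105.490, which is < 1576557
-1.83·519556 + 0·6152469 = -950787.480, which is < -940956
This sign pattern matches Amber.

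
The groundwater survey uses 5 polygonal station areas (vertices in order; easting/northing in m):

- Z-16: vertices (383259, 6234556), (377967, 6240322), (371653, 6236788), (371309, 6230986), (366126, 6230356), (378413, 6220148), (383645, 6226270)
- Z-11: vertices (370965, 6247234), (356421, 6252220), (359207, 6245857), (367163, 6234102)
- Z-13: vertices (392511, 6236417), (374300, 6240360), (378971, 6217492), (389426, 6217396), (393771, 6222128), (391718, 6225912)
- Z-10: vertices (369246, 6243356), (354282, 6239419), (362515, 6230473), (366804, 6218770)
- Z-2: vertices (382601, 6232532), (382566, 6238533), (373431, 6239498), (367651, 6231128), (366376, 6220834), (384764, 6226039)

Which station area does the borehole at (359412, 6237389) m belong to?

Cast a ray rightward from (359412, 6237389). For each polygon, the edges (by vertex number in listed order) whose endpoints lie on opposite sides of northing = 6237389, where each meets that height, and whether that is right or left of the point:
Z-16: 1–2 at easting≈380658.9 (right), 2–3 at easting≈372726.8 (right) → 2 crossings.
Z-11: 3–4 at easting≈364938.3 (right), 4–1 at easting≈368114.7 (right) → 2 crossings.
Z-13: 1–2 at easting≈388021.8 (right), 2–3 at easting≈374906.9 (right) → 2 crossings.
Z-10: 2–3 at easting≈356150.2 (left), 4–1 at easting≈368653.3 (right) → 1 crossing.
Z-2: 1–2 at easting≈382572.7 (right), 3–4 at easting≈371974.6 (right) → 2 crossings.
Only Z-10 has an odd count, so the point is inside Z-10.

Z-10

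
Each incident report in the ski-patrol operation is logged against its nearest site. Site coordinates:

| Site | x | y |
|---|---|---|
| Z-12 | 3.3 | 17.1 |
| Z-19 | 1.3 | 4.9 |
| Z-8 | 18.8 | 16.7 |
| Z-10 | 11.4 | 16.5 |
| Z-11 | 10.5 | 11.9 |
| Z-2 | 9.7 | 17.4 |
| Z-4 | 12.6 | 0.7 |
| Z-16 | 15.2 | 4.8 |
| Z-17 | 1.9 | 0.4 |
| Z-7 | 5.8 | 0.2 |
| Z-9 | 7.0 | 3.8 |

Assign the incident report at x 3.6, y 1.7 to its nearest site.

Squared distances to each site:
Z-12: 237.250; Z-19: 15.530; Z-8: 456.040; Z-10: 279.880; Z-11: 151.650; Z-2: 283.700; Z-4: 82.000; Z-16: 144.170; Z-17: 4.580; Z-7: 7.090; Z-9: 15.970.
Minimum at Z-17.

Z-17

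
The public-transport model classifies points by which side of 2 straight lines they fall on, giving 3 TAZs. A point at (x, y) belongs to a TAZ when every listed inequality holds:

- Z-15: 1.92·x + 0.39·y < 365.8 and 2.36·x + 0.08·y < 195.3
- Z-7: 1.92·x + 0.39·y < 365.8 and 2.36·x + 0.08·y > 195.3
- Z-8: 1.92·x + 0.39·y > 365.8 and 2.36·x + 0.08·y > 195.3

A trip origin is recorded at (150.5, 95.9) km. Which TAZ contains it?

Z-7

1.92·150.5 + 0.39·95.9 = 326.361, which is < 365.8
2.36·150.5 + 0.08·95.9 = 362.852, which is > 195.3
This sign pattern matches Z-7.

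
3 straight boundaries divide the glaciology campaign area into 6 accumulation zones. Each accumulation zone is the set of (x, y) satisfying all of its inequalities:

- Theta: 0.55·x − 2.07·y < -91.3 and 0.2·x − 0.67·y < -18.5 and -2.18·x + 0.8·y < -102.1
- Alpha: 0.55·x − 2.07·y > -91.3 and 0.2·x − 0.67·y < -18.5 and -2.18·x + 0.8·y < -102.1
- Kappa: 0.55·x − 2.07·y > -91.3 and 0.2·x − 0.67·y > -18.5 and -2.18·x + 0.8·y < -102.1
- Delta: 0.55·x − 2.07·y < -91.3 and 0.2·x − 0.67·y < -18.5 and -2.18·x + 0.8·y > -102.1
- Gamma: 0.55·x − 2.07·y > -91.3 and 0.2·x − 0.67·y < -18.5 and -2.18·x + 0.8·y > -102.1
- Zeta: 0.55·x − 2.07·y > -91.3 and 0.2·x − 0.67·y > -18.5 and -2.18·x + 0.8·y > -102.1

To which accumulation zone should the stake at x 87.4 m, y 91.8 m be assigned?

0.55·87.4 − 2.07·91.8 = -141.956, which is < -91.3
0.2·87.4 − 0.67·91.8 = -44.026, which is < -18.5
-2.18·87.4 + 0.8·91.8 = -117.092, which is < -102.1
This sign pattern matches Theta.

Theta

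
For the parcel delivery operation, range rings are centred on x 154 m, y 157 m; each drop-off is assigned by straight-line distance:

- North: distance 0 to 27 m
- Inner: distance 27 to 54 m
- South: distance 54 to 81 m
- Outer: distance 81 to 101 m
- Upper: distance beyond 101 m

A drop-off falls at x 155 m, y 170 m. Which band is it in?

Distance = √((155−154)² + (170−157)²) = √(1.000 + 169.000) = 13.038 m.
0 ≤ 13.038 < 27 → North.

North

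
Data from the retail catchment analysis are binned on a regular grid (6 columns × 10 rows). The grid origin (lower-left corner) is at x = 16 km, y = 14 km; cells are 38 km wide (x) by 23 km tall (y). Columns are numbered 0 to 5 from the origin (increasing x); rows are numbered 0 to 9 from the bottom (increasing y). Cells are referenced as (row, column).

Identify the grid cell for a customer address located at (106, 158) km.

Column index: ⌊(106 − 16) / 38⌋ = ⌊2.368⌋ = 2
Row offset from origin: ⌊(158 − 14) / 23⌋ = ⌊6.261⌋ = 6 → row 6

(6, 2)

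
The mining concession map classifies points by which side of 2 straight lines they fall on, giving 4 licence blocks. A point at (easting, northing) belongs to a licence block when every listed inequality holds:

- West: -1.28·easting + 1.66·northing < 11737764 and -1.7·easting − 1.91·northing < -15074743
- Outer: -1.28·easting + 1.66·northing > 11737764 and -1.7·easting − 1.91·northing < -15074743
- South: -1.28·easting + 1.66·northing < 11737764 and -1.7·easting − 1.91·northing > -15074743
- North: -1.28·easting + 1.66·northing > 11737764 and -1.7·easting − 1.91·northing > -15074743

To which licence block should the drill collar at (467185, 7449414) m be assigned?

North

-1.28·467185 + 1.66·7449414 = 11768030.440, which is > 11737764
-1.7·467185 − 1.91·7449414 = -15022595.240, which is > -15074743
This sign pattern matches North.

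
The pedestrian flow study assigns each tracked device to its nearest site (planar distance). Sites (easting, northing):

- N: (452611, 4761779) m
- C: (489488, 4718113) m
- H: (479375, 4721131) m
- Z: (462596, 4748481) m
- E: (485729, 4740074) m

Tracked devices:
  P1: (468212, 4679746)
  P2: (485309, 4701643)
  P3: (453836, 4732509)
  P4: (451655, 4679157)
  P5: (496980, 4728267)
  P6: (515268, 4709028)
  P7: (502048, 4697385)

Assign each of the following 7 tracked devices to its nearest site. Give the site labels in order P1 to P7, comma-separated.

H, C, Z, H, C, C, C

P1 → H (d²=1837330794.00)
P2 → C (d²=288724941.00)
P3 → Z (d²=331842384.00)
P4 → H (d²=2530215076.00)
P5 → C (d²=159233780.00)
P6 → C (d²=747145625.00)
P7 → C (d²=587403584.00)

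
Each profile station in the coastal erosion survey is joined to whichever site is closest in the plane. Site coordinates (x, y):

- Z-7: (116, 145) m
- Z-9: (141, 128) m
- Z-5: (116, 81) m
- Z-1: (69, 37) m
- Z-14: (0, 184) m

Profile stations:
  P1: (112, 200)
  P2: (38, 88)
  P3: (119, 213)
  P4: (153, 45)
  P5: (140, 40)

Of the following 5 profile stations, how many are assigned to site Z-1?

1

P1 → Z-7
P2 → Z-1
P3 → Z-7
P4 → Z-5
P5 → Z-5
1 of the 5 goes to Z-1.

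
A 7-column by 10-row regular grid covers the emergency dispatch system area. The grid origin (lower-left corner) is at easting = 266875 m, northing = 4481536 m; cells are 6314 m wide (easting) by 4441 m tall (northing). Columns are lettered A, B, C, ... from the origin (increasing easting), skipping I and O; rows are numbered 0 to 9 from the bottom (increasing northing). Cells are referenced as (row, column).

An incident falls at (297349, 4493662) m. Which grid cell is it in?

(2, E)

Column index: ⌊(297349 − 266875) / 6314⌋ = ⌊4.826⌋ = 4 → column E
Row offset from origin: ⌊(4493662 − 4481536) / 4441⌋ = ⌊2.730⌋ = 2 → row 2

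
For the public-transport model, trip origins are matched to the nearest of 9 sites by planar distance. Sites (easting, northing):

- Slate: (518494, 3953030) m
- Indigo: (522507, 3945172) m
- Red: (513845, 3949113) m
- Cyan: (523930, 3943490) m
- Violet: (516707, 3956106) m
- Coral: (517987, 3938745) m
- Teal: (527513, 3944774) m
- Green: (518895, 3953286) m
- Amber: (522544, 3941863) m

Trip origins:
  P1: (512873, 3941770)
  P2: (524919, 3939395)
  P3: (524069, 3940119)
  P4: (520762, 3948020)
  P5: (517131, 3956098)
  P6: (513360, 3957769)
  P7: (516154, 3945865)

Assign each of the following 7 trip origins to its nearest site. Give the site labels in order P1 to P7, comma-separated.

P1 → Coral (d²=35303621.00)
P2 → Amber (d²=11731649.00)
P3 → Amber (d²=5367161.00)
P4 → Indigo (d²=11156129.00)
P5 → Violet (d²=179840.00)
P6 → Violet (d²=13967978.00)
P7 → Red (d²=15880985.00)

Coral, Amber, Amber, Indigo, Violet, Violet, Red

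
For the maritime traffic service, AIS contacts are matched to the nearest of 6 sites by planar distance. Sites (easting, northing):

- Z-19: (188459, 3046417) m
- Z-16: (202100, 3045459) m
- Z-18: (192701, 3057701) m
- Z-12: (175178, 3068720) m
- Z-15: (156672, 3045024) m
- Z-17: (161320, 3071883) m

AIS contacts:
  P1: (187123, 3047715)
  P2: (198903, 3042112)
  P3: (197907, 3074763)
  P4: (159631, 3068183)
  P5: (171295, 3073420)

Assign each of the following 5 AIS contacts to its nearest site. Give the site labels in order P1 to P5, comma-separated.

Z-19, Z-16, Z-18, Z-17, Z-12

P1 → Z-19 (d²=3469700.00)
P2 → Z-16 (d²=21423218.00)
P3 → Z-18 (d²=318214280.00)
P4 → Z-17 (d²=16542721.00)
P5 → Z-12 (d²=37167689.00)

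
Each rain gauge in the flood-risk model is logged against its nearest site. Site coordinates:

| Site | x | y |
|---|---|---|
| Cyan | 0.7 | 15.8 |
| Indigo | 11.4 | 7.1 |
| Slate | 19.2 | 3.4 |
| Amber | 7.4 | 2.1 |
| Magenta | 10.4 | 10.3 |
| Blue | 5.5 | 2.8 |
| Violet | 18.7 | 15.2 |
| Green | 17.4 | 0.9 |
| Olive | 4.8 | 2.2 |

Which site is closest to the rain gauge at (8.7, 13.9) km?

Magenta

Squared distances to each site:
Cyan: 67.610; Indigo: 53.530; Slate: 220.500; Amber: 140.930; Magenta: 15.850; Blue: 133.450; Violet: 101.690; Green: 244.690; Olive: 152.100.
Minimum at Magenta.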